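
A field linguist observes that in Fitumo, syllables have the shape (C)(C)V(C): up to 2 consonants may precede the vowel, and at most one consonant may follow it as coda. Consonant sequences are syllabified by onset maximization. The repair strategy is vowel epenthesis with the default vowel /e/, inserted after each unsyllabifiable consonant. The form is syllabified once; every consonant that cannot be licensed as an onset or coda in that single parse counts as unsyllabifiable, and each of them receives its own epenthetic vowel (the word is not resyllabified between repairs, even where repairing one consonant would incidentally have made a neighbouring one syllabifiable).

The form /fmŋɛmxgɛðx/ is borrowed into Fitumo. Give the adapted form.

Under (C)(C)V(C), the unsyllabifiable consonants are /f/, /x/ (at most one coda consonant is licensed; onsets may contain at most 2 consonants).
Epenthesis after each stranded consonant: /f/ → /fe/, /x/ → /xe/.

femŋɛmxgɛðxe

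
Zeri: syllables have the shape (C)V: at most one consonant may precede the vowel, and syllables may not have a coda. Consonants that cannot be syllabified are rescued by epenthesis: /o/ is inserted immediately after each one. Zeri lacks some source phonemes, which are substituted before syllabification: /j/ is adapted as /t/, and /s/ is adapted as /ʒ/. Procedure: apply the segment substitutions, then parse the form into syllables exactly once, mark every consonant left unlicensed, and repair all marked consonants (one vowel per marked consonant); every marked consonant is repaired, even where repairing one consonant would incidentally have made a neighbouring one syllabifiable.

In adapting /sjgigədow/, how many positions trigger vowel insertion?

After substitution the input is /ʒtgigədow/.
The unsyllabifiable consonants are /ʒ/, /t/, /w/; each receives one epenthetic vowel.

3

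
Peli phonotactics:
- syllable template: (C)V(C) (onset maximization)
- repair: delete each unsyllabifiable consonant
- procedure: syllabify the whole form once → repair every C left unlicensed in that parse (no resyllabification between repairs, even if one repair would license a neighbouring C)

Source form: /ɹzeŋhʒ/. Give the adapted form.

Under (C)V(C), the unsyllabifiable consonants are /ɹ/, /h/, /ʒ/ (at most one coda consonant is licensed; onsets are limited to one consonant).
Deletion applies to /ɹ/, /h/, /ʒ/.

zeŋ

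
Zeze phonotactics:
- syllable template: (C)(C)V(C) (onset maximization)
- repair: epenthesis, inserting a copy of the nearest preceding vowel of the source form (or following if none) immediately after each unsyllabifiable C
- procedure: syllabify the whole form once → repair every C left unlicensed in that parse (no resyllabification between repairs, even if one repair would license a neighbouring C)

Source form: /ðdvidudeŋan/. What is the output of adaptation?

ðidvidudeŋan

Under (C)(C)V(C), the unsyllabifiable consonants are /ð/ (at most one coda consonant is licensed; onsets may contain at most 2 consonants).
Each unlicensed consonant becomes the onset of a new syllable: /ð/ → /ði/.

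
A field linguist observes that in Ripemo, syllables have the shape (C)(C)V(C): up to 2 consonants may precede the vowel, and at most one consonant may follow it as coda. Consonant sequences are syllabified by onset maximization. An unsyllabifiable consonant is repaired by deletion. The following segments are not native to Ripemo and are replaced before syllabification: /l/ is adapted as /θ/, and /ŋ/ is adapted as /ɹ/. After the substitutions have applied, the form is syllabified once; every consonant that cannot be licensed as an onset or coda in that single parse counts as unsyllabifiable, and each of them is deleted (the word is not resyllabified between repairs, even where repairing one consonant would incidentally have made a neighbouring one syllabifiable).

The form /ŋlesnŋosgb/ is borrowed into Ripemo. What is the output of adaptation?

Substitution: /ŋ/ → /ɹ/, /l/ → /θ/, giving /ɹθesnɹosgb/.
Syllabifying with onset maximization leaves /g/, /b/ stranded (at most one coda consonant is licensed; onsets may contain at most 2 consonants).
Deleting the stranded consonants removes /g/, /b/.

ɹθesnɹos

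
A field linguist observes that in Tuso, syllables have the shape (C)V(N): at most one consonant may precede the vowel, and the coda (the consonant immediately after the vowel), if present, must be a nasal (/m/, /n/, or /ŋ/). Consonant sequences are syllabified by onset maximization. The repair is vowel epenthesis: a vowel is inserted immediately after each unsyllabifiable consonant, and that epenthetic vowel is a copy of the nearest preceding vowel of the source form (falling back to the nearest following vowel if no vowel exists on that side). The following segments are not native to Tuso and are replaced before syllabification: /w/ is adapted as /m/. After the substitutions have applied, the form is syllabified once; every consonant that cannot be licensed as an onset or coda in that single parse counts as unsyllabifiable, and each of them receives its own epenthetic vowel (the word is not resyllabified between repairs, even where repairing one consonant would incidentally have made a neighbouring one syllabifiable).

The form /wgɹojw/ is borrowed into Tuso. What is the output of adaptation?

mogoɹojomo

Substitution: /w/ → /m/, giving /mgɹojm/.
The consonants /m/, /g/, /j/, /m/ cannot be parsed into a legal (C)V(N) syllable (only a nasal (/m/, /n/, or /ŋ/) is licensed in coda position; onsets are limited to one consonant).
Each unlicensed consonant becomes the onset of a new syllable: /m/ → /mo/, /g/ → /go/, /j/ → /jo/, /m/ → /mo/.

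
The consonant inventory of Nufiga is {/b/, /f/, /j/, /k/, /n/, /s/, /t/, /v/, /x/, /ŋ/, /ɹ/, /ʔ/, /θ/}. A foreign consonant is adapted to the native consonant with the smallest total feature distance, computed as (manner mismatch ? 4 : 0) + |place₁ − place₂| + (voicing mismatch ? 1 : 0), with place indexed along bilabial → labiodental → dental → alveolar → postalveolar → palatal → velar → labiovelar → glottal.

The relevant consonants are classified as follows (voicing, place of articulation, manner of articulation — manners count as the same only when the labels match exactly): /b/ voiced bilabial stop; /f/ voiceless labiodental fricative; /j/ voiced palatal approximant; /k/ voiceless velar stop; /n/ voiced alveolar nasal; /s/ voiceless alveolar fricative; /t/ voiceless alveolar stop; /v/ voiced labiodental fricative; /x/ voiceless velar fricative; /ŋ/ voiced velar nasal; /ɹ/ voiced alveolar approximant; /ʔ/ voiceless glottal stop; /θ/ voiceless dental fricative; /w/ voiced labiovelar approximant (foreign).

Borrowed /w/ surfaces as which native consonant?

/j/ is closest: same manner (approximant), place distance 2 (labiovelar→palatal), same voicing; total 2. Next closest is /ɹ/ at distance 4.

j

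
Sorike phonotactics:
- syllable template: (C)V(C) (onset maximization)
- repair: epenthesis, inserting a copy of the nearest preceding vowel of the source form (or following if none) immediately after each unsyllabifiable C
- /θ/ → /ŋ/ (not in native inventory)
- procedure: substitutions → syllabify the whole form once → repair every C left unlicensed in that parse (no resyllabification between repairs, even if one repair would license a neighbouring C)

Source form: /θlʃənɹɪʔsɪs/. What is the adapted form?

Substitution: /θ/ → /ŋ/, giving /ŋlʃənɹɪʔsɪs/.
Syllabifying with onset maximization leaves /ŋ/, /l/ stranded (at most one coda consonant is licensed; onsets are limited to one consonant).
Each unlicensed consonant becomes the onset of a new syllable: /ŋ/ → /ŋə/, /l/ → /lə/.

ŋələʃənɹɪʔsɪs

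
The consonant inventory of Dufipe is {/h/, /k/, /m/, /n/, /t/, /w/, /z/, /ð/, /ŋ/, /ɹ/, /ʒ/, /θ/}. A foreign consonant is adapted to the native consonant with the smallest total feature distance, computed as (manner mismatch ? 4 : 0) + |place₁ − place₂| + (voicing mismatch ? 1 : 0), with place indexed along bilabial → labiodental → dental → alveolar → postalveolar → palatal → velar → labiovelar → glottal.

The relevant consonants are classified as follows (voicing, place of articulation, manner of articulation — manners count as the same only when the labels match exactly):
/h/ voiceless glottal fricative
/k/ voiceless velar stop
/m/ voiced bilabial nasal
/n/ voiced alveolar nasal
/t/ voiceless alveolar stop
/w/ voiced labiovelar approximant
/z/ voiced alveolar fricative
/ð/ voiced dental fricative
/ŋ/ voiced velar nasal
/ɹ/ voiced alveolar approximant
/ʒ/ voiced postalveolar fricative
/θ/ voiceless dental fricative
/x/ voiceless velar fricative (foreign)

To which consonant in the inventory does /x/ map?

/h/ is closest: same manner (fricative), place distance 2 (velar→glottal), same voicing; total 2. Next closest is /ʒ/ at distance 3.

h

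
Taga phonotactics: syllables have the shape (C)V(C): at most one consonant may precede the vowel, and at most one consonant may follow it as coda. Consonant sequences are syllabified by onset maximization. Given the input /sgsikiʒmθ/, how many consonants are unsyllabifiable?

Syllabifying with onset maximization leaves /s/, /g/, /m/, /θ/ stranded (at most one coda consonant is licensed; onsets are limited to one consonant).

4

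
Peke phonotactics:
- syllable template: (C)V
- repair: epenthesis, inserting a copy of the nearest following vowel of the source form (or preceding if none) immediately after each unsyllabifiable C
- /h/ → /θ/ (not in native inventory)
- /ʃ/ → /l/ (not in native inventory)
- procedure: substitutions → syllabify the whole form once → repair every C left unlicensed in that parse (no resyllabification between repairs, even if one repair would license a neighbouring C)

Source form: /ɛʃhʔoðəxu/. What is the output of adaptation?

ɛloθoʔoðəxu

Substitution: /ʃ/ → /l/, /h/ → /θ/, giving /ɛlθʔoðəxu/.
Under (C)V, the unsyllabifiable consonants are /l/, /θ/ (no codas are permitted; onsets are limited to one consonant).
Each unlicensed consonant becomes the onset of a new syllable: /l/ → /lo/, /θ/ → /θo/.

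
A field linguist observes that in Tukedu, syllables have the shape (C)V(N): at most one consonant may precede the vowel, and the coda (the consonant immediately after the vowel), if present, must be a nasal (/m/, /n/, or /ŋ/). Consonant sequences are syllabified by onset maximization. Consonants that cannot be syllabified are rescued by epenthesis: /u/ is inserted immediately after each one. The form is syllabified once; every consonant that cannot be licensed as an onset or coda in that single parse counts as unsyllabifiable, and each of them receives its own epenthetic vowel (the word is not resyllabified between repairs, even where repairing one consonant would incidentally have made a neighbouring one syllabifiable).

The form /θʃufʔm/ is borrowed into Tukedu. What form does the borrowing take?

Under (C)V(N), the unsyllabifiable consonants are /θ/, /f/, /ʔ/, /m/ (only a nasal (/m/, /n/, or /ŋ/) is licensed in coda position; onsets are limited to one consonant).
Each unlicensed consonant becomes the onset of a new syllable: /θ/ → /θu/, /f/ → /fu/, /ʔ/ → /ʔu/, /m/ → /mu/.

θuʃufuʔumu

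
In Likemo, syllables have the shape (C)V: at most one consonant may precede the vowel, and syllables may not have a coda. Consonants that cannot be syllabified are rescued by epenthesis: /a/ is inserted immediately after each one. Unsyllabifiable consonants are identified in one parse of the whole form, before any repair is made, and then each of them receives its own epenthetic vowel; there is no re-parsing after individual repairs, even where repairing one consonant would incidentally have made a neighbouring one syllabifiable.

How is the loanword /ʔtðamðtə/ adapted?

Under (C)V, the unsyllabifiable consonants are /ʔ/, /t/, /m/, /ð/ (no codas are permitted; onsets are limited to one consonant).
Each unlicensed consonant becomes the onset of a new syllable: /ʔ/ → /ʔa/, /t/ → /ta/, /m/ → /ma/, /ð/ → /ða/.

ʔataðamaðatə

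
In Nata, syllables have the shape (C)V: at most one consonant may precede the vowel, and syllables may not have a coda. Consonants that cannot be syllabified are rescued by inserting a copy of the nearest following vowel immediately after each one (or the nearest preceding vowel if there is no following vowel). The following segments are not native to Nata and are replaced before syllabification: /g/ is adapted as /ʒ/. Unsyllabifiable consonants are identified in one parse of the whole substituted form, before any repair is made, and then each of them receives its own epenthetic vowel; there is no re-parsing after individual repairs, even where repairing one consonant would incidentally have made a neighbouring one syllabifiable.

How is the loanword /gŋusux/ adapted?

ʒuŋusuxu

Substitution: /g/ → /ʒ/, giving /ʒŋusux/.
The consonants /ʒ/, /x/ cannot be parsed into a legal (C)V syllable (no codas are permitted; onsets are limited to one consonant).
Each unlicensed consonant becomes the onset of a new syllable: /ʒ/ → /ʒu/, /x/ → /xu/.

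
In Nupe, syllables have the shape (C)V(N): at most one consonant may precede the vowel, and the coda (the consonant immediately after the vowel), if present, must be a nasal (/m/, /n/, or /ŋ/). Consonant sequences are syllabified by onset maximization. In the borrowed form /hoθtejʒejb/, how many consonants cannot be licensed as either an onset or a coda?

The consonants /θ/, /j/, /j/, /b/ cannot be parsed into a legal (C)V(N) syllable (only a nasal (/m/, /n/, or /ŋ/) is licensed in coda position; onsets are limited to one consonant).

4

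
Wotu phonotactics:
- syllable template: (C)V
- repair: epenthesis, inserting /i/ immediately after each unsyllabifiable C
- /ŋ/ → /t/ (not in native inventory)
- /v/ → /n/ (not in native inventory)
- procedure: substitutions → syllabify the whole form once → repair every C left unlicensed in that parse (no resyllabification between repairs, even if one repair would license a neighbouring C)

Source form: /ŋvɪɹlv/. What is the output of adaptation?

Substitution: /ŋ/ → /t/, /v/ → /n/, giving /tnɪɹln/.
Syllabifying with onset maximization leaves /t/, /ɹ/, /l/, /n/ stranded (no codas are permitted; onsets are limited to one consonant).
Inserting the epenthetic vowel yields /t/ → /ti/, /ɹ/ → /ɹi/, /l/ → /li/, /n/ → /ni/.

tinɪɹilini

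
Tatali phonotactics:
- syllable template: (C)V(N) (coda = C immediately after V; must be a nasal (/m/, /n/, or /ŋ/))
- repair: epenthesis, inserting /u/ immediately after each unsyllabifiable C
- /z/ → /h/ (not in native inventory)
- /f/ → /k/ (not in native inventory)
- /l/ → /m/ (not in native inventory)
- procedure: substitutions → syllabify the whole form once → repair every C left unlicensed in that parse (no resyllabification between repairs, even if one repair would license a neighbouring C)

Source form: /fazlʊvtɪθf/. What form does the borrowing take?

kahumʊvutɪθuku

Substitution: /f/ → /k/, /z/ → /h/, /l/ → /m/, giving /kahmʊvtɪθk/.
The consonants /h/, /v/, /θ/, /k/ cannot be parsed into a legal (C)V(N) syllable (only a nasal (/m/, /n/, or /ŋ/) is licensed in coda position; onsets are limited to one consonant).
Inserting the epenthetic vowel yields /h/ → /hu/, /v/ → /vu/, /θ/ → /θu/, /k/ → /ku/.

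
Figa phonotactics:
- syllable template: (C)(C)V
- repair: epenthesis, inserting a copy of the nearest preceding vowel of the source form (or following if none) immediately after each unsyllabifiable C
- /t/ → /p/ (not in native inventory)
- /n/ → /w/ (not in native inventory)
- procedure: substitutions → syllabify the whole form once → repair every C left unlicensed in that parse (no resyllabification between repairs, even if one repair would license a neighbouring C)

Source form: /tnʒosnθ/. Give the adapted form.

Substitution: /t/ → /p/, /n/ → /w/, giving /pwʒoswθ/.
The consonants /p/, /s/, /w/, /θ/ cannot be parsed into a legal (C)(C)V syllable (no codas are permitted; onsets may contain at most 2 consonants).
Epenthesis after each stranded consonant: /p/ → /po/, /s/ → /so/, /w/ → /wo/, /θ/ → /θo/.

powʒosowoθo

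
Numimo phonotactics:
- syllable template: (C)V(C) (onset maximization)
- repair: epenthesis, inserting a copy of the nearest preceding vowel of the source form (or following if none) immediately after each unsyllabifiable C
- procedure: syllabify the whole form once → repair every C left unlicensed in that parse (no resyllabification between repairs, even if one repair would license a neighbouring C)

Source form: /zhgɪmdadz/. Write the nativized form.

zɪhɪgɪmdadza

Under (C)V(C), the unsyllabifiable consonants are /z/, /h/, /z/ (at most one coda consonant is licensed; onsets are limited to one consonant).
Epenthesis after each stranded consonant: /z/ → /zɪ/, /h/ → /hɪ/, /z/ → /za/.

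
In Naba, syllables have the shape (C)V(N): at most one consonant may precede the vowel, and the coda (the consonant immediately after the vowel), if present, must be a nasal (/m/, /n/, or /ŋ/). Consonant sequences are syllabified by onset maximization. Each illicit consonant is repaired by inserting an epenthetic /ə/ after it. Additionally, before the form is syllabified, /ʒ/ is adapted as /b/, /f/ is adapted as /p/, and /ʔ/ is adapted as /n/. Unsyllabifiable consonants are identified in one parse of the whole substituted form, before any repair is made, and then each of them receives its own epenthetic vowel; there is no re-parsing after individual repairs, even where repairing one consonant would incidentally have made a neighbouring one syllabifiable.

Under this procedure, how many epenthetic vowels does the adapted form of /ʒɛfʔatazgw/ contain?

4

After substitution the input is /bɛpnatazgw/.
The unsyllabifiable consonants are /p/, /z/, /g/, /w/; each receives one epenthetic vowel.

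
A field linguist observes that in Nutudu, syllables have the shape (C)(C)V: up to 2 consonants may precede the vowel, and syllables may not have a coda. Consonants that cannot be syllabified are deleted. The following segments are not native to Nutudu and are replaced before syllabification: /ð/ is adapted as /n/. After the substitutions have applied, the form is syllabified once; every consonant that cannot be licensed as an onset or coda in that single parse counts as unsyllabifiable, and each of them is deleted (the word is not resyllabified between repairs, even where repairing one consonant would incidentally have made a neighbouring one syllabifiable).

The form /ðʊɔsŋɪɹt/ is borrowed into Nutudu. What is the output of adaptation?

nʊɔsŋɪ

Substitution: /ð/ → /n/, giving /nʊɔsŋɪɹt/.
Syllabifying with onset maximization leaves /ɹ/, /t/ stranded (no codas are permitted; onsets may contain at most 2 consonants).
Deleting the stranded consonants removes /ɹ/, /t/.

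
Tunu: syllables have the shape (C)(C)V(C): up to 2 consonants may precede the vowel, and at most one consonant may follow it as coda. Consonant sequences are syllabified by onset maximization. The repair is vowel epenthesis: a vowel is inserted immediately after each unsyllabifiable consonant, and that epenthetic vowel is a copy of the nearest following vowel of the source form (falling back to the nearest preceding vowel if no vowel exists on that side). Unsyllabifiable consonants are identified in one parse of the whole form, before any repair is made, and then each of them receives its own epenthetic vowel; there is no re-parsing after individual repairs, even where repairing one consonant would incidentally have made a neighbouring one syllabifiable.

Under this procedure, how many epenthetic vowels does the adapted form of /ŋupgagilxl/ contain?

The unsyllabifiable consonants are /x/, /l/; each receives one epenthetic vowel.

2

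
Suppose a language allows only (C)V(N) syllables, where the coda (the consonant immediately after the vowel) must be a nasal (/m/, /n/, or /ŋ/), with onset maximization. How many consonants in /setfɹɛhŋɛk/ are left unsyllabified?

4

Under (C)V(N), the unsyllabifiable consonants are /t/, /f/, /h/, /k/ (only a nasal (/m/, /n/, or /ŋ/) is licensed in coda position; onsets are limited to one consonant).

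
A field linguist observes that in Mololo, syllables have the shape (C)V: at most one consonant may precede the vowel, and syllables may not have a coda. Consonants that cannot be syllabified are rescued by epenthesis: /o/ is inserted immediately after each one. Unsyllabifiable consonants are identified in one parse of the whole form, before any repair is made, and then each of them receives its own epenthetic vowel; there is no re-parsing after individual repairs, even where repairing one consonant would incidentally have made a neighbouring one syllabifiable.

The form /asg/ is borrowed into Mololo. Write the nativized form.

asogo

Syllabifying with onset maximization leaves /s/, /g/ stranded (no codas are permitted; onsets are limited to one consonant).
Inserting the epenthetic vowel yields /s/ → /so/, /g/ → /go/.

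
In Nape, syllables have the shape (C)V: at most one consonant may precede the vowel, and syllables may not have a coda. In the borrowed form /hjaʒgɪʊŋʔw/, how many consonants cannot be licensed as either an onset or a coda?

5

Under (C)V, the unsyllabifiable consonants are /h/, /ʒ/, /ŋ/, /ʔ/, /w/ (no codas are permitted; onsets are limited to one consonant).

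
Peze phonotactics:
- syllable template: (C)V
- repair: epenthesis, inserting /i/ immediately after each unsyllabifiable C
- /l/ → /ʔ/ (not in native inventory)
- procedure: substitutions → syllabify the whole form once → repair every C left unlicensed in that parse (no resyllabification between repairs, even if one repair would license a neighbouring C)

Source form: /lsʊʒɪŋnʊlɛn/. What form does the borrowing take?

ʔisʊʒɪŋinʊʔɛni

Substitution: /l/ → /ʔ/, giving /ʔsʊʒɪŋnʊʔɛn/.
The consonants /ʔ/, /ŋ/, /n/ cannot be parsed into a legal (C)V syllable (no codas are permitted; onsets are limited to one consonant).
Inserting the epenthetic vowel yields /ʔ/ → /ʔi/, /ŋ/ → /ŋi/, /n/ → /ni/.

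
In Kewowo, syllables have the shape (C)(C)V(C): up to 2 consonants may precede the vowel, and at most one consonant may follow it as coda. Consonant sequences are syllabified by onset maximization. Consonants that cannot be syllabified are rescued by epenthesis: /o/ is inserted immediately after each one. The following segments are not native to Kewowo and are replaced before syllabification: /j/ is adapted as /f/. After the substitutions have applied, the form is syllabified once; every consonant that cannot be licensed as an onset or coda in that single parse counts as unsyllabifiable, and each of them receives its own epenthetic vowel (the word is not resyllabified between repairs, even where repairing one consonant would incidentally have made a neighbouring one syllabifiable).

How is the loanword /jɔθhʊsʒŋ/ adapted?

fɔθhʊsʒoŋo

Substitution: /j/ → /f/, giving /fɔθhʊsʒŋ/.
Syllabifying with onset maximization leaves /ʒ/, /ŋ/ stranded (at most one coda consonant is licensed; onsets may contain at most 2 consonants).
Inserting the epenthetic vowel yields /ʒ/ → /ʒo/, /ŋ/ → /ŋo/.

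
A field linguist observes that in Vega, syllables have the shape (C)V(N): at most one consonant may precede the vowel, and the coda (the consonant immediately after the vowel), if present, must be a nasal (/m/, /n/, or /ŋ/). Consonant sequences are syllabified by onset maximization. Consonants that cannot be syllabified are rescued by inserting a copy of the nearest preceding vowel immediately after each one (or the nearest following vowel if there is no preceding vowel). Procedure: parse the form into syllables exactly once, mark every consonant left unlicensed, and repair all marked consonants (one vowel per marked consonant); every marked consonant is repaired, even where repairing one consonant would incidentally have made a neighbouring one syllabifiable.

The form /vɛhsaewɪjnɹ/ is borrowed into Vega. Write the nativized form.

vɛhɛsaewɪjɪnɪɹɪ

Syllabifying with onset maximization leaves /h/, /j/, /n/, /ɹ/ stranded (only a nasal (/m/, /n/, or /ŋ/) is licensed in coda position; onsets are limited to one consonant).
Epenthesis after each stranded consonant: /h/ → /hɛ/, /j/ → /jɪ/, /n/ → /nɪ/, /ɹ/ → /ɹɪ/.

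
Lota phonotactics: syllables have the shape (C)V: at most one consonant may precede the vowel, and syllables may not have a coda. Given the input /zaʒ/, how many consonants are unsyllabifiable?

The consonants /ʒ/ cannot be parsed into a legal (C)V syllable (no codas are permitted; onsets are limited to one consonant).

1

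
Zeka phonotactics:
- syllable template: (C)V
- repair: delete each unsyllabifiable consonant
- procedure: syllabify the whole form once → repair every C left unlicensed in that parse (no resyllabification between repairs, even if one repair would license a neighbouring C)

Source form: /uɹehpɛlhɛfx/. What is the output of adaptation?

Syllabifying with onset maximization leaves /h/, /l/, /f/, /x/ stranded (no codas are permitted; onsets are limited to one consonant).
Each unlicensed consonant is deleted: /h/, /l/, /f/, /x/.

uɹepɛhɛ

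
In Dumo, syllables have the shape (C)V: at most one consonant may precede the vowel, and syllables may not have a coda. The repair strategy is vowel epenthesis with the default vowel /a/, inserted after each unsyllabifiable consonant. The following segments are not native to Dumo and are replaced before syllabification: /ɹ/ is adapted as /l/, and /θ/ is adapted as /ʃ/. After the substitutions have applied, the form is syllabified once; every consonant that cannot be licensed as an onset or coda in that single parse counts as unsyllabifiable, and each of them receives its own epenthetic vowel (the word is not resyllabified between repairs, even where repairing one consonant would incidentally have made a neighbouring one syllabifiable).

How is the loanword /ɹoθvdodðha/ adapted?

loʃavadodaðaha

Substitution: /ɹ/ → /l/, /θ/ → /ʃ/, giving /loʃvdodðha/.
Under (C)V, the unsyllabifiable consonants are /ʃ/, /v/, /d/, /ð/ (no codas are permitted; onsets are limited to one consonant).
Epenthesis after each stranded consonant: /ʃ/ → /ʃa/, /v/ → /va/, /d/ → /da/, /ð/ → /ða/.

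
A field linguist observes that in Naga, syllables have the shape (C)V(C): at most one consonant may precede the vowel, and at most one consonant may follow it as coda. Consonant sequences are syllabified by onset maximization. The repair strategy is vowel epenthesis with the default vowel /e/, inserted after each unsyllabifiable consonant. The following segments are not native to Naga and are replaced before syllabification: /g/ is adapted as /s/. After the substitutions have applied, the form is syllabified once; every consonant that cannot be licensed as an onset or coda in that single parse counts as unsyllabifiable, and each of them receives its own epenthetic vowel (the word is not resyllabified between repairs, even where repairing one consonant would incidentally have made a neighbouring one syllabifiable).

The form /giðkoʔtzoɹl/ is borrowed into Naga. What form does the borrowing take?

Substitution: /g/ → /s/, giving /siðkoʔtzoɹl/.
Under (C)V(C), the unsyllabifiable consonants are /t/, /l/ (at most one coda consonant is licensed; onsets are limited to one consonant).
Inserting the epenthetic vowel yields /t/ → /te/, /l/ → /le/.

siðkoʔtezoɹle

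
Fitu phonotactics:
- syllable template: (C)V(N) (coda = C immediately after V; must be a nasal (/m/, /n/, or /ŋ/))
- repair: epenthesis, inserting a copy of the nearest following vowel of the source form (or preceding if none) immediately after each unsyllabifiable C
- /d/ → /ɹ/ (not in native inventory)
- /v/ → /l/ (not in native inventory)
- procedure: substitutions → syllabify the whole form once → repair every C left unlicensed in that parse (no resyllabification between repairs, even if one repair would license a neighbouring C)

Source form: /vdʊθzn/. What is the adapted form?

Substitution: /v/ → /l/, /d/ → /ɹ/, giving /lɹʊθzn/.
Syllabifying with onset maximization leaves /l/, /θ/, /z/, /n/ stranded (only a nasal (/m/, /n/, or /ŋ/) is licensed in coda position; onsets are limited to one consonant).
Inserting the epenthetic vowel yields /l/ → /lʊ/, /θ/ → /θʊ/, /z/ → /zʊ/, /n/ → /nʊ/.

lʊɹʊθʊzʊnʊ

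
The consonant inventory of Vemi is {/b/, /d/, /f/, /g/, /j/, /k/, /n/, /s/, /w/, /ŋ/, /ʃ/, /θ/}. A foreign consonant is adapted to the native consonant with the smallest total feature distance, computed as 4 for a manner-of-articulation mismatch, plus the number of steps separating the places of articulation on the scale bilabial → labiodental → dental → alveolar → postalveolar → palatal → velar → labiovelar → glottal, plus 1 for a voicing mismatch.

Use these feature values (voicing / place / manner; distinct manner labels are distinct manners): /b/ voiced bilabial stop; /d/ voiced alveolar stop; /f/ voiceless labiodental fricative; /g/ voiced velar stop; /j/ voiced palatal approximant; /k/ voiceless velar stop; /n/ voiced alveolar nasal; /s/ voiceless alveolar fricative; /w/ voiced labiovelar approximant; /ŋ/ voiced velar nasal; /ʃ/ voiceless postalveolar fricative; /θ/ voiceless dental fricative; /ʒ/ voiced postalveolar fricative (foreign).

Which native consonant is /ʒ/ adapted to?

/ʃ/ is closest: same manner (fricative), place distance 0 (postalveolar→postalveolar), voicing differs (+1); total 1. Next closest is /s/ at distance 2.

ʃ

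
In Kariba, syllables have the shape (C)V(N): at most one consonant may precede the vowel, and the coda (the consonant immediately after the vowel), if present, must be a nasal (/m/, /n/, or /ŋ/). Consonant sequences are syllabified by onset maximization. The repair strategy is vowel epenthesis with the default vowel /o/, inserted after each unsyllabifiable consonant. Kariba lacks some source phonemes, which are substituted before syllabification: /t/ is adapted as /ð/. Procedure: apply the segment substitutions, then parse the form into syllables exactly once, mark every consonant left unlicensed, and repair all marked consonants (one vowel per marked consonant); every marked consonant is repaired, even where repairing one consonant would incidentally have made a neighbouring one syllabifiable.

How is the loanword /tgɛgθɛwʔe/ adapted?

ðogɛgoθɛwoʔe

Substitution: /t/ → /ð/, giving /ðgɛgθɛwʔe/.
Syllabifying with onset maximization leaves /ð/, /g/, /w/ stranded (only a nasal (/m/, /n/, or /ŋ/) is licensed in coda position; onsets are limited to one consonant).
Epenthesis after each stranded consonant: /ð/ → /ðo/, /g/ → /go/, /w/ → /wo/.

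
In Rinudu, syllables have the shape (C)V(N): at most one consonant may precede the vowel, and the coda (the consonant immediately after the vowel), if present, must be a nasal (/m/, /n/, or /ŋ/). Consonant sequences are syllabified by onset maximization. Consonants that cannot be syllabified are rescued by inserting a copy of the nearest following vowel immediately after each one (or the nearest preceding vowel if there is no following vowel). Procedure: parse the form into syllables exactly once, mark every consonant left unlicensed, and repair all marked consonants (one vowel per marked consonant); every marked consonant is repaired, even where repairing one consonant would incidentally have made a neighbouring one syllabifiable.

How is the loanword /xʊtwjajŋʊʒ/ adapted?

The consonants /t/, /w/, /j/, /ʒ/ cannot be parsed into a legal (C)V(N) syllable (only a nasal (/m/, /n/, or /ŋ/) is licensed in coda position; onsets are limited to one consonant).
Each unlicensed consonant becomes the onset of a new syllable: /t/ → /ta/, /w/ → /wa/, /j/ → /jʊ/, /ʒ/ → /ʒʊ/.

xʊtawajajʊŋʊʒʊ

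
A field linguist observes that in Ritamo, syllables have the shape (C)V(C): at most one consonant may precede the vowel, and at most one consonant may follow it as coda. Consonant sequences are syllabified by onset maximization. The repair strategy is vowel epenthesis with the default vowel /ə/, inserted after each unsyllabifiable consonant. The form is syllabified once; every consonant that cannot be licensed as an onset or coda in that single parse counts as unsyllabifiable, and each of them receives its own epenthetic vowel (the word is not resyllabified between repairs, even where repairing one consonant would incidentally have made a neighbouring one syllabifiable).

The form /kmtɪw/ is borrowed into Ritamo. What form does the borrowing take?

kəmətɪw

Syllabifying with onset maximization leaves /k/, /m/ stranded (at most one coda consonant is licensed; onsets are limited to one consonant).
Each unlicensed consonant becomes the onset of a new syllable: /k/ → /kə/, /m/ → /mə/.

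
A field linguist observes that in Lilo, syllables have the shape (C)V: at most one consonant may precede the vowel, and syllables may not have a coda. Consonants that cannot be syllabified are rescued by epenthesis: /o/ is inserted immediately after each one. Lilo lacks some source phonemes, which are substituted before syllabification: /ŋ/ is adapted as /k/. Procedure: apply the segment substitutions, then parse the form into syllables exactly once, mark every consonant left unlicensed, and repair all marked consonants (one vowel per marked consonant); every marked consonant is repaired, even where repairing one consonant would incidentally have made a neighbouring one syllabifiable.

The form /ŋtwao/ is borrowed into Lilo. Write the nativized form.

Substitution: /ŋ/ → /k/, giving /ktwao/.
Syllabifying with onset maximization leaves /k/, /t/ stranded (no codas are permitted; onsets are limited to one consonant).
Each unlicensed consonant becomes the onset of a new syllable: /k/ → /ko/, /t/ → /to/.

kotowao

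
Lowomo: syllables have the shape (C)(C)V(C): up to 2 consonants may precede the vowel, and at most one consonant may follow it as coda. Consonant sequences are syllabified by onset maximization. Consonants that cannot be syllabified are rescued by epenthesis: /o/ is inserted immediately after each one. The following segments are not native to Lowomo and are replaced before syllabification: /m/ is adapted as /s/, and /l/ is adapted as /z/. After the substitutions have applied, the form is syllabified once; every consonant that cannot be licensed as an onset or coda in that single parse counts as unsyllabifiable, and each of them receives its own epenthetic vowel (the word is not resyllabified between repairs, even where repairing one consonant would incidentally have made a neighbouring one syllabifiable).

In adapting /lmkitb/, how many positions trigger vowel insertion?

After substitution the input is /zskitb/.
The unsyllabifiable consonants are /z/, /b/; each receives one epenthetic vowel.

2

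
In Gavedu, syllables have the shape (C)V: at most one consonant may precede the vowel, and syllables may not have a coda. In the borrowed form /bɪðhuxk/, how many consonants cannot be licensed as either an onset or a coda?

3

Syllabifying with onset maximization leaves /ð/, /x/, /k/ stranded (no codas are permitted; onsets are limited to one consonant).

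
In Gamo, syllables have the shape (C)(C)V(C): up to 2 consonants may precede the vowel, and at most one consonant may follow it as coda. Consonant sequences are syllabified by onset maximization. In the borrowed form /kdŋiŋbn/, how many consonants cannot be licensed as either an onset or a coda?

3

Syllabifying with onset maximization leaves /k/, /b/, /n/ stranded (at most one coda consonant is licensed; onsets may contain at most 2 consonants).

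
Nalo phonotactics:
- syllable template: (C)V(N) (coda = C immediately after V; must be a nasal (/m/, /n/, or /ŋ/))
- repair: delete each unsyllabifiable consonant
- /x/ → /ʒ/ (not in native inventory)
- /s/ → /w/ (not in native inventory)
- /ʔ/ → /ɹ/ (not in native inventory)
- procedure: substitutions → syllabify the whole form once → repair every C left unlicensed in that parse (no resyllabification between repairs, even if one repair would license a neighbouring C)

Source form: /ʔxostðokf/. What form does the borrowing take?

Substitution: /ʔ/ → /ɹ/, /x/ → /ʒ/, /s/ → /w/, giving /ɹʒowtðokf/.
Under (C)V(N), the unsyllabifiable consonants are /ɹ/, /w/, /t/, /k/, /f/ (only a nasal (/m/, /n/, or /ŋ/) is licensed in coda position; onsets are limited to one consonant).
Deleting the stranded consonants removes /ɹ/, /w/, /t/, /k/, /f/.

ʒoðo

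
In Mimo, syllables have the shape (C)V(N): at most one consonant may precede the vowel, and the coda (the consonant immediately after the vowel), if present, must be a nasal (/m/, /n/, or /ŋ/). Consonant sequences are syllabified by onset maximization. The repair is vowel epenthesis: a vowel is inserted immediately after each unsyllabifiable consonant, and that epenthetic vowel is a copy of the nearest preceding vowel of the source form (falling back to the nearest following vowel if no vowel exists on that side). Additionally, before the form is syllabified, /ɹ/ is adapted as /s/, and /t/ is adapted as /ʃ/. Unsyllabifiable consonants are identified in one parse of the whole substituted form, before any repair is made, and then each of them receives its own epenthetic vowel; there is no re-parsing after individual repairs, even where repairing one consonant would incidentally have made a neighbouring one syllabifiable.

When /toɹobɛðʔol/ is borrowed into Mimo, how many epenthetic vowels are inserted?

2

After substitution the input is /ʃosobɛðʔol/.
The unsyllabifiable consonants are /ð/, /l/; each receives one epenthetic vowel.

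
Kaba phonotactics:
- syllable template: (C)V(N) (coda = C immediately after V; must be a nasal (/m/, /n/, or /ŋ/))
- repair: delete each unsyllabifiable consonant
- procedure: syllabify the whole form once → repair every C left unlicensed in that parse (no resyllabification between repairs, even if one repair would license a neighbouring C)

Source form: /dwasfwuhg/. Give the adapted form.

Under (C)V(N), the unsyllabifiable consonants are /d/, /s/, /f/, /h/, /g/ (only a nasal (/m/, /n/, or /ŋ/) is licensed in coda position; onsets are limited to one consonant).
Deletion applies to /d/, /s/, /f/, /h/, /g/.

wawu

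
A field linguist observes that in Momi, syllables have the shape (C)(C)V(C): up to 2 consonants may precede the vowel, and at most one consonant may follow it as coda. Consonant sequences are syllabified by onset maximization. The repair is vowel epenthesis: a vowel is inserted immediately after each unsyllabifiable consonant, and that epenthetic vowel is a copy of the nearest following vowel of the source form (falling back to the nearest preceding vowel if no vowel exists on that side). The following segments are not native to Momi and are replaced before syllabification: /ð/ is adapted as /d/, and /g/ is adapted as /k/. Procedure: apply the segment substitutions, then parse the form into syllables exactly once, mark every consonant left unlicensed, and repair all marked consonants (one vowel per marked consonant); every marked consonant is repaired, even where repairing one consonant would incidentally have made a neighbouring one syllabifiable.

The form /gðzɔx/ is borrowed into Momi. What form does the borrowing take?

kɔdzɔx

Substitution: /g/ → /k/, /ð/ → /d/, giving /kdzɔx/.
Syllabifying with onset maximization leaves /k/ stranded (at most one coda consonant is licensed; onsets may contain at most 2 consonants).
Each unlicensed consonant becomes the onset of a new syllable: /k/ → /kɔ/.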